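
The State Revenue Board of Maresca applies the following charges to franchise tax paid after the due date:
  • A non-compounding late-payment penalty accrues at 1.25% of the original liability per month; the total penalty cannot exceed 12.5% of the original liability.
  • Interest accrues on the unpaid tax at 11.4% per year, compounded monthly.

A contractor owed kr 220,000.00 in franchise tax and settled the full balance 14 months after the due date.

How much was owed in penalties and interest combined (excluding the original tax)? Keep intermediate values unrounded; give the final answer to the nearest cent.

kr 58,637.29

Penalty (uncapped): 14 × 1.25% × kr 220,000.00 = kr 38,500.00; cap = 12.5% × kr 220,000.00 = kr 27,500.00 → penalty = kr 27,500.00
Interest (11.4%/yr ÷ 12 = 0.95%/month): kr 220,000.00 × ((1 + 0.0095)^14 − 1) = kr 31,137.2919…
Penalties + interest = kr 27,500.0000 + kr 31,137.2919… = kr 58,637.29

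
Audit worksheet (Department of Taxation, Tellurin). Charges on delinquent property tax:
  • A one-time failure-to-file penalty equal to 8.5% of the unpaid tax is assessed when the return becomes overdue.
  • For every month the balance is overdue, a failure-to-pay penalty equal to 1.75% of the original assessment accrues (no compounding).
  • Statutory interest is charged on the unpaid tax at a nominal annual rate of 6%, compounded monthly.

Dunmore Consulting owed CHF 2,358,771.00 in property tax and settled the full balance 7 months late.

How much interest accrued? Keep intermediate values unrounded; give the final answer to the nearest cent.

Interest (6%/yr ÷ 12 = 0.5%/month): CHF 2,358,771.00 × ((1 + 0.005)^7 − 1) = CHF 83,805.7112…

CHF 83,805.71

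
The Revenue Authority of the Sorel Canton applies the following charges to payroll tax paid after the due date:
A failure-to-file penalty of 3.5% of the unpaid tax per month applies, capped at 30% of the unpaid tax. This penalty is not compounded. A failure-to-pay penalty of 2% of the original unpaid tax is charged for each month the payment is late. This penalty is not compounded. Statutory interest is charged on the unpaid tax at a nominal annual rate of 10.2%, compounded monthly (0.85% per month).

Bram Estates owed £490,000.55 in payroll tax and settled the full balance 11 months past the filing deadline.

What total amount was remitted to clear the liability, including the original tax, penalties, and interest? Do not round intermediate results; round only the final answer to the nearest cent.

£792,613.53

Failure-to-file: 11 × 3.5% × £490,000.55 = £188,650.21…, capped at 30% × £490,000.55 = £147,000.17…
Failure-to-pay penalty: 11 × 2% × £490,000.55 = £107,800.12…
Interest: £490,000.55 × ((1 + 0.0085)^11 − 1) = £490,000.55 × 0.0975768… = £47,812.6974…
Total = £490,000.55 + £254,800.2860 + £47,812.6974… = £792,613.53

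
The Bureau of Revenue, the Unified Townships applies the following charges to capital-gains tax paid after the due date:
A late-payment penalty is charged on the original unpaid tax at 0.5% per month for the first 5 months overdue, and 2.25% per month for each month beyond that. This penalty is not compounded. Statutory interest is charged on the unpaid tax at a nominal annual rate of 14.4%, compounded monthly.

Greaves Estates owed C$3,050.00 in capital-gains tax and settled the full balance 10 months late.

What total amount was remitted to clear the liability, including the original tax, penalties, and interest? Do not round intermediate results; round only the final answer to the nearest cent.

Penalty, months 1–5: 5 × 0.5% × C$3,050.00 = C$76.25
Penalty, months 6–10: 5 × 2.25% × C$3,050.00 = C$343.13…
Interest (14.4%/yr ÷ 12 = 1.2%/month): C$3,050.00 × ((1 + 0.012)^10 − 1) = C$386.4099…
Total = C$3,050.00 + C$419.3750 + C$386.4099… = C$3,855.78

C$3,855.78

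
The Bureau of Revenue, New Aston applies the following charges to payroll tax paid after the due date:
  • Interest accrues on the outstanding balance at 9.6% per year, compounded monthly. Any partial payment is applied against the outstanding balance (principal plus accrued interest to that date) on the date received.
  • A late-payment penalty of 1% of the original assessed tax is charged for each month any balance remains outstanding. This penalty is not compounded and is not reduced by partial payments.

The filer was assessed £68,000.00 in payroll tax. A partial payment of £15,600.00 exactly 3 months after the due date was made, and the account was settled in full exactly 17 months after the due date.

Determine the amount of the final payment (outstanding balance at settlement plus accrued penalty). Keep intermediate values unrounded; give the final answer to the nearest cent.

Monthly rate = 9.6% ÷ 12 = 0.8%
Balance at month 3: £68,000.0000 × (1 + 0.008)^3 = £69,645.0908…
After £15,600.00 payment: £69,645.0908… − £15,600.00 = £54,045.0908…
Balance at month 17: £54,045.0908… × (1 + 0.008)^14 = £60,423.1971…
Penalty: 17 × 1% × £68,000.00 = £11,560.00
Final settlement = outstanding balance + penalty = £60,423.1971… + £11,560.00 = £71,983.20

£71,983.20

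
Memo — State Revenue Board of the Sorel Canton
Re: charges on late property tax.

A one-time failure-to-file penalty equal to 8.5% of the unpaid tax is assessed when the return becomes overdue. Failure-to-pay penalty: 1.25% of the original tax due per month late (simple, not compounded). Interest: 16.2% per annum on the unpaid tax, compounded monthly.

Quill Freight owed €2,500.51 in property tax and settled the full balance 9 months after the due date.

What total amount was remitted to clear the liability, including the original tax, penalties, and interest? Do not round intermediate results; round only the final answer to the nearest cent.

Failure-to-file penalty: 8.5% × €2,500.51 = €212.54…
Failure-to-pay penalty: 9 × 1.25% × €2,500.51 = €281.31…
Interest (16.2%/yr ÷ 12 = 1.35%/month): €2,500.51 × ((1 + 0.0135)^9 − 1) = €320.7452…
Total = €2,500.51 + €493.8507… + €320.7452… = €3,315.11

€3,315.11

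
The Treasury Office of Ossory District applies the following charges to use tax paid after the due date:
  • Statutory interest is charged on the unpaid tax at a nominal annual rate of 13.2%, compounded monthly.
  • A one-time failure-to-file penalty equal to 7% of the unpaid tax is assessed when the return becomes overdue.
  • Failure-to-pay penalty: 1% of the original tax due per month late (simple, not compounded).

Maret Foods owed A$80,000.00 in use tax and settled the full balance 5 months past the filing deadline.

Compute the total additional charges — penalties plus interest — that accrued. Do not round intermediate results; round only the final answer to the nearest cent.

Failure-to-file penalty: 7% × A$80,000.00 = A$5,600.00
Failure-to-pay penalty = 1% × A$80,000.00 × 5 mo = A$4,000.00
Interest (13.2%/yr ÷ 12 = 1.1%/month): A$80,000.00 × ((1 + 0.011)^5 − 1) = A$4,497.8707…
Penalties + interest = A$9,600.0000 + A$4,497.8707… = A$14,097.87

A$14,097.87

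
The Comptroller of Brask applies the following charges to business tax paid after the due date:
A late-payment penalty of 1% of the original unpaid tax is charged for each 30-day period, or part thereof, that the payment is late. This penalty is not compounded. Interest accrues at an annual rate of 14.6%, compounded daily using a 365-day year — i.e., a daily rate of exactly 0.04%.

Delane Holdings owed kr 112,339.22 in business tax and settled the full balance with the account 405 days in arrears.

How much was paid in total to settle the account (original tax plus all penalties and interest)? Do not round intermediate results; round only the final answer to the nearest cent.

kr 147,818.43

Penalty periods: ⌈405/30⌉ = 14; penalty = 14 × 1% × kr 112,339.22 = kr 15,727.49…
Interest: kr 112,339.22 × ((1 + 0.0004)^405 − 1) = kr 112,339.22 × 0.17582215… = kr 19,751.7237…
Total = kr 112,339.22 + kr 15,727.4908 + kr 19,751.7237… = kr 147,818.43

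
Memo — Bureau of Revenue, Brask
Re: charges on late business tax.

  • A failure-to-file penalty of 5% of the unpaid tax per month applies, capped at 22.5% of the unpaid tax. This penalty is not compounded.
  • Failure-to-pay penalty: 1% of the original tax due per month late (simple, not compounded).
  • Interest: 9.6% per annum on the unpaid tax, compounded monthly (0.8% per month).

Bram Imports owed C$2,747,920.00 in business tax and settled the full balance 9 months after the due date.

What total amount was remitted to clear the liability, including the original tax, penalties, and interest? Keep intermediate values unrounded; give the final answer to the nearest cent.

C$3,817,815.86

Failure-to-file: 9 × 5% × C$2,747,920.00 = C$1,236,564.00, capped at 22.5% × C$2,747,920.00 = C$618,282.00
Failure-to-pay penalty: 9 × 1% × C$2,747,920.00 = C$247,312.80
Interest: C$2,747,920.00 × ((1 + 0.008)^9 − 1) = C$2,747,920.00 × 0.0743475… = C$204,301.0598…
Total = C$2,747,920.00 + C$865,594.8000 + C$204,301.0598… = C$3,817,815.86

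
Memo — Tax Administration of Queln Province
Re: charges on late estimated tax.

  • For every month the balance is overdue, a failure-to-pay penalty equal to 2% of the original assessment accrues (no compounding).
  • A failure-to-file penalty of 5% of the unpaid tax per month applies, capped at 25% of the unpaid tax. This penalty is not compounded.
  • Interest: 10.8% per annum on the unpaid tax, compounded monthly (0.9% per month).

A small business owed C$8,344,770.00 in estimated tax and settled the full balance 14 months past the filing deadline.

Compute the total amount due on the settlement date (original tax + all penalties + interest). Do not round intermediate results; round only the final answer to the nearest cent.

Failure-to-file: 14 × 5% × C$8,344,770.00 = C$5,841,339.00, capped at 25% × C$8,344,770.00 = C$2,086,192.50
Failure-to-pay penalty: 14 × 2% × C$8,344,770.00 = C$2,336,535.60
Interest: C$8,344,770.00 × ((1 + 0.009)^14 − 1) = C$8,344,770.00 × 0.1336430… = C$1,115,220.4592…
Total = C$8,344,770.00 + C$4,422,728.1000 + C$1,115,220.4592… = C$13,882,718.56

C$13,882,718.56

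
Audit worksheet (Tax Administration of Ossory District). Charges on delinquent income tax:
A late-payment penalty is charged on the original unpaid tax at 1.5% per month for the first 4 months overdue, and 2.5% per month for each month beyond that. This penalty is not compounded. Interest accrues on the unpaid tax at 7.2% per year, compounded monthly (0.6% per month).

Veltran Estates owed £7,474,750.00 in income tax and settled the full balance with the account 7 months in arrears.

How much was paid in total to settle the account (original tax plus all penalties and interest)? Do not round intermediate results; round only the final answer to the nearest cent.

Penalty, months 1–4: 4 × 1.5% × £7,474,750.00 = £448,485.00
Penalty, months 5–7: 3 × 2.5% × £7,474,750.00 = £560,606.25
Interest: £7,474,750.00 × ((1 + 0.006)^7 − 1) = £7,474,750.00 × 0.0427636… = £319,647.2604…
Total = £7,474,750.00 + £1,009,091.2500 + £319,647.2604… = £8,803,488.51

£8,803,488.51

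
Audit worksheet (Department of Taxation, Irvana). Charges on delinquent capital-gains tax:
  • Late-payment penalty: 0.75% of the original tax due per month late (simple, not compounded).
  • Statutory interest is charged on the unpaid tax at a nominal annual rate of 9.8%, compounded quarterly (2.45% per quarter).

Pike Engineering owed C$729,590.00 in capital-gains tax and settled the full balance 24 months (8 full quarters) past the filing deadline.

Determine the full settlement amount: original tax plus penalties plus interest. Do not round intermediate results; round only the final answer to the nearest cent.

C$1,016,797.67

Late-payment penalty = 0.75% × C$729,590.00 × 24 mo = C$131,326.20
Interest: C$729,590.00 × ((1 + 0.0245)^8 − 1) = C$729,590.00 × 0.2136563… = C$155,881.4740…
Total = C$729,590.00 + C$131,326.2000 + C$155,881.4740… = C$1,016,797.67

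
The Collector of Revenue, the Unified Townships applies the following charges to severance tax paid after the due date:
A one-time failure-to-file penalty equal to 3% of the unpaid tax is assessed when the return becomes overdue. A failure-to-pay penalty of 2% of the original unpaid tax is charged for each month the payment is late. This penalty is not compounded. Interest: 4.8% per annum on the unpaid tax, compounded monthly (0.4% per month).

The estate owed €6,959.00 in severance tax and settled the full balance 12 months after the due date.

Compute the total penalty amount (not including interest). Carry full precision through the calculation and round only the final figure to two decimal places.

€1,878.93

Failure-to-file penalty: 3% × €6,959.00 = €208.77
Failure-to-pay penalty = 2% × €6,959.00 × 12 mo = €1,670.16
Total penalty = €208.77 + €1,670.16 = €1,878.93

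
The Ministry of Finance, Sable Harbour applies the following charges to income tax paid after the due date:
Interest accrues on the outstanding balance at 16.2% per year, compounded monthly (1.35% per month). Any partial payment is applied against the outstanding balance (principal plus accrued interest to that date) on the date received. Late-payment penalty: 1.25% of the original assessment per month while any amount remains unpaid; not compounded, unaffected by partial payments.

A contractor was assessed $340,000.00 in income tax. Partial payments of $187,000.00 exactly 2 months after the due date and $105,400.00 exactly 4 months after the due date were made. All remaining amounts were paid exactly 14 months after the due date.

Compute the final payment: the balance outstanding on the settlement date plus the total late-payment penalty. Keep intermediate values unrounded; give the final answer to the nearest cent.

$129,541.96

Balance at month 2: $340,000.0000 × (1 + 0.0135)^2 = $349,241.9650
After $187,000.00 payment: $349,241.9650 − $187,000.00 = $162,241.9650
Balance at month 4: $162,241.9650 × (1 + 0.0135)^2 = $166,652.0667…
After $105,400.00 payment: $166,652.0667… − $105,400.00 = $61,252.0667…
Balance at month 14: $61,252.0667… × (1 + 0.0135)^10 = $70,041.9578…
Penalty: 14 × 1.25% × $340,000.00 = $59,500.00
Final settlement = outstanding balance + penalty = $70,041.9578… + $59,500.00 = $129,541.96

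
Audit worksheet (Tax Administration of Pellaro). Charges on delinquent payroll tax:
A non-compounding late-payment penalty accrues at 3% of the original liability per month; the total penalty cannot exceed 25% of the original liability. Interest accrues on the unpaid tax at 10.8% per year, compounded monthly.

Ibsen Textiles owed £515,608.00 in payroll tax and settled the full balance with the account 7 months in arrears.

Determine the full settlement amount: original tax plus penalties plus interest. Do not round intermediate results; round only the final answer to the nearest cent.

Penalty: 7 × 3% × £515,608.00 = £108,277.68 (below the 25% cap of £128,902.00)
Interest (10.8%/yr ÷ 12 = 0.9%/month): £515,608.00 × ((1 + 0.009)^7 − 1) = £33,373.6280…
Total = £515,608.00 + £108,277.6800 + £33,373.6280… = £657,259.31

£657,259.31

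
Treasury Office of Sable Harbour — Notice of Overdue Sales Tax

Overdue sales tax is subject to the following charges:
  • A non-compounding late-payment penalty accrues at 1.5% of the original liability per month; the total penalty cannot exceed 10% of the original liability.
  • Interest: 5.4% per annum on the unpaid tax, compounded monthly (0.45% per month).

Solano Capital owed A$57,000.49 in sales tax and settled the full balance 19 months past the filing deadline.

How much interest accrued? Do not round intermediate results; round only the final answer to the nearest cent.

Interest: A$57,000.49 × ((1 + 0.0045)^19 − 1) = A$57,000.49 × 0.0890527… = A$5,076.0453…

A$5,076.05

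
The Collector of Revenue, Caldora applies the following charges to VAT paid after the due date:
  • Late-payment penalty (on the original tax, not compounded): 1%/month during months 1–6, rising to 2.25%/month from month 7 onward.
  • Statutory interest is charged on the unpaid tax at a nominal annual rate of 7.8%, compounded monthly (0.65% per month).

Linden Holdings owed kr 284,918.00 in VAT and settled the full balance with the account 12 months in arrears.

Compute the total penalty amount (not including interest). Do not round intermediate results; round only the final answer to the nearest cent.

kr 55,559.01

Penalty, months 1–6: 6 × 1% × kr 284,918.00 = kr 17,095.08
Penalty, months 7–12: 6 × 2.25% × kr 284,918.00 = kr 38,463.93
Total penalty = kr 17,095.08 + kr 38,463.93 = kr 55,559.01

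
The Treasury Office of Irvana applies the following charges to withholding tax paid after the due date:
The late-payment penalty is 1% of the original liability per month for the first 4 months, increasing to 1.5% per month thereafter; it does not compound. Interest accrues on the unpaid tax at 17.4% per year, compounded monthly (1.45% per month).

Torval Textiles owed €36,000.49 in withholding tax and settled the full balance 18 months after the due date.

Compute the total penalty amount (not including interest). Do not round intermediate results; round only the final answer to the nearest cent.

Penalty, months 1–4: 4 × 1% × €36,000.49 = €1,440.02…
Penalty, months 5–18: 14 × 1.5% × €36,000.49 = €7,560.10…
Total penalty = €1,440.02… + €7,560.10… = €9,000.12

€9,000.12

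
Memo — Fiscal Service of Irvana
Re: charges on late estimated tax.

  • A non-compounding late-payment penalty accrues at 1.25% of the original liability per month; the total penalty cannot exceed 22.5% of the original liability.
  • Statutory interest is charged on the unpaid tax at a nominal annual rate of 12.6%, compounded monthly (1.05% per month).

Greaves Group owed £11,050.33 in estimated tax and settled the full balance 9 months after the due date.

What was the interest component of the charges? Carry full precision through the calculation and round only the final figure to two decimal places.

Interest: £11,050.33 × ((1 + 0.0105)^9 − 1) = £11,050.33 × 0.0985678… = £1,089.2066…

£1,089.21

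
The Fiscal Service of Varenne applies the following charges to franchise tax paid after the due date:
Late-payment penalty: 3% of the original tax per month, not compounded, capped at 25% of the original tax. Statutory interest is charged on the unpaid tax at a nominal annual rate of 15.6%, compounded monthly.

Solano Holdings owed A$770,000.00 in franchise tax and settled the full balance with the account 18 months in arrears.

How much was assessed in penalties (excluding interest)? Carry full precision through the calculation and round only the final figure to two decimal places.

A$192,500.00

Penalty (uncapped): 18 × 3% × A$770,000.00 = A$415,800.00; cap = 25% × A$770,000.00 = A$192,500.00 → penalty = A$192,500.00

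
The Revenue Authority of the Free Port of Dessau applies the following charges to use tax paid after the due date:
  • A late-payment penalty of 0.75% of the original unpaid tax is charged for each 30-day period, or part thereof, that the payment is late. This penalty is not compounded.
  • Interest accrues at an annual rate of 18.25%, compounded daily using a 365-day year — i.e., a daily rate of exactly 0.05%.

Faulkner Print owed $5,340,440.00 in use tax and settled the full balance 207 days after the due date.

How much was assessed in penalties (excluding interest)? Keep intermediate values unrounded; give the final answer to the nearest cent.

Penalty periods: ⌈207/30⌉ = 7; penalty = 7 × 0.75% × $5,340,440.00 = $280,373.10

$280,373.10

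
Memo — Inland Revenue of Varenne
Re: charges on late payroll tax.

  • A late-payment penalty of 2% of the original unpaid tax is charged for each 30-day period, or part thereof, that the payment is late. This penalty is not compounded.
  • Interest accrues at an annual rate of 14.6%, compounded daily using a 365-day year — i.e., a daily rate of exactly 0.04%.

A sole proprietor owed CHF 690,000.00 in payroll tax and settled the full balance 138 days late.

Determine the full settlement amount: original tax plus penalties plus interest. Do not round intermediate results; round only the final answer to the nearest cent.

CHF 798,150.79

Penalty periods: ⌈138/30⌉ = 5; penalty = 5 × 2% × CHF 690,000.00 = CHF 69,000.00
Interest: CHF 690,000.00 × ((1 + 0.0004)^138 − 1) = CHF 690,000.00 × 0.05674028… = CHF 39,150.7936…
Total = CHF 690,000.00 + CHF 69,000.0000 + CHF 39,150.7936… = CHF 798,150.79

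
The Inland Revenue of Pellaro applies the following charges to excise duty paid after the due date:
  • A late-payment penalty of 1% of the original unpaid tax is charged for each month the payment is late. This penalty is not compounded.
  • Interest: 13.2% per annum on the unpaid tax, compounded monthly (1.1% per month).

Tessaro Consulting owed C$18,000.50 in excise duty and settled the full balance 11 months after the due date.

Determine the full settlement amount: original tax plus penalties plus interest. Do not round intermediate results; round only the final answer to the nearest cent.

Late-payment penalty: 11 × 1% × C$18,000.50 = C$1,980.06…
Interest: C$18,000.50 × ((1 + 0.011)^11 − 1) = C$18,000.50 × 0.1278795… = C$2,301.8953…
Total = C$18,000.50 + C$1,980.0550 + C$2,301.8953… = C$22,282.45

C$22,282.45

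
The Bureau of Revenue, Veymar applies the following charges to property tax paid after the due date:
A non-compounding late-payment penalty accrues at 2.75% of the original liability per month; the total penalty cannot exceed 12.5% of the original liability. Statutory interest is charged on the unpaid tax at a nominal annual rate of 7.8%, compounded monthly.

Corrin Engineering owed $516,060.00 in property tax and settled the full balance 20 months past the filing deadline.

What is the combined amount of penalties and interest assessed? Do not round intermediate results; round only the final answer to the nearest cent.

Penalty (uncapped): 20 × 2.75% × $516,060.00 = $283,833.00; cap = 12.5% × $516,060.00 = $64,507.50 → penalty = $64,507.50
Interest (7.8%/yr ÷ 12 = 0.65%/month): $516,060.00 × ((1 + 0.0065)^20 − 1) = $71,396.5934…
Penalties + interest = $64,507.5000 + $71,396.5934… = $135,904.09

$135,904.09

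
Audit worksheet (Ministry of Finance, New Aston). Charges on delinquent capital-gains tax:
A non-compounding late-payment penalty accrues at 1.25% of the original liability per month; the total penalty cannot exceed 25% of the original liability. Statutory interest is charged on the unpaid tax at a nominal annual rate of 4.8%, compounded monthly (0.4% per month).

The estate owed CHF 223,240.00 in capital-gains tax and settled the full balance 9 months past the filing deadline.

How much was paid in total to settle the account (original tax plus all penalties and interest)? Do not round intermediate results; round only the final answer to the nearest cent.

CHF 256,520.93

Penalty: 9 × 1.25% × CHF 223,240.00 = CHF 25,114.50 (below the 25% cap of CHF 55,810.00)
Interest: CHF 223,240.00 × ((1 + 0.004)^9 − 1) = CHF 223,240.00 × 0.0365814… = CHF 8,166.4336…
Total = CHF 223,240.00 + CHF 25,114.5000 + CHF 8,166.4336… = CHF 256,520.93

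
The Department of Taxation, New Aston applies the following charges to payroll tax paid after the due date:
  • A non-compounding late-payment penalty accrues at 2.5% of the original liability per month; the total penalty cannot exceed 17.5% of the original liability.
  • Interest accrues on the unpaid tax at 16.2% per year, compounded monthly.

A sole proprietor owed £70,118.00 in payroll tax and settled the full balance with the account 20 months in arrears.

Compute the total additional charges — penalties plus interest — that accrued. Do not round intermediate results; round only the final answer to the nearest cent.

£33,838.98

Penalty (uncapped): 20 × 2.5% × £70,118.00 = £35,059.00; cap = 17.5% × £70,118.00 = £12,270.65 → penalty = £12,270.65
Interest (16.2%/yr ÷ 12 = 1.35%/month): £70,118.00 × ((1 + 0.0135)^20 − 1) = £21,568.3282…
Penalties + interest = £12,270.6500 + £21,568.3282… = £33,838.98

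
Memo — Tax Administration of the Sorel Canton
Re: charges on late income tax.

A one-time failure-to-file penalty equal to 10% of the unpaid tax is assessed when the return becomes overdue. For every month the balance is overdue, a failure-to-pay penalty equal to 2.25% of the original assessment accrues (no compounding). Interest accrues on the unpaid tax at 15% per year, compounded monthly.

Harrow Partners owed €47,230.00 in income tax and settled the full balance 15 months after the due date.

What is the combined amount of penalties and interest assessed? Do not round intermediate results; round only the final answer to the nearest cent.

Failure-to-file penalty: 10% × €47,230.00 = €4,723.00
Failure-to-pay penalty = 2.25% × €47,230.00 × 15 mo = €15,940.13…
Interest (15%/yr ÷ 12 = 1.25%/month): €47,230.00 × ((1 + 0.0125)^15 − 1) = €9,674.0823…
Penalties + interest = €20,663.1250 + €9,674.0823… = €30,337.21

€30,337.21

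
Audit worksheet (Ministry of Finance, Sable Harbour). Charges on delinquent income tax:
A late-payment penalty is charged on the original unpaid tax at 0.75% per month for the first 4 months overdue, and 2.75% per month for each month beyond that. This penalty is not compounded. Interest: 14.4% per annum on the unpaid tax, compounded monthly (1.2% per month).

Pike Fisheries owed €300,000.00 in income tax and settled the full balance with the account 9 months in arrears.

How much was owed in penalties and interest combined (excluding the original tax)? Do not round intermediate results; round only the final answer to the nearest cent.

€84,249.54

Penalty, months 1–4: 4 × 0.75% × €300,000.00 = €9,000.00
Penalty, months 5–9: 5 × 2.75% × €300,000.00 = €41,250.00
Interest: €300,000.00 × ((1 + 0.012)^9 − 1) = €300,000.00 × 0.1133318… = €33,999.5389…
Penalties + interest = €50,250.0000 + €33,999.5389… = €84,249.54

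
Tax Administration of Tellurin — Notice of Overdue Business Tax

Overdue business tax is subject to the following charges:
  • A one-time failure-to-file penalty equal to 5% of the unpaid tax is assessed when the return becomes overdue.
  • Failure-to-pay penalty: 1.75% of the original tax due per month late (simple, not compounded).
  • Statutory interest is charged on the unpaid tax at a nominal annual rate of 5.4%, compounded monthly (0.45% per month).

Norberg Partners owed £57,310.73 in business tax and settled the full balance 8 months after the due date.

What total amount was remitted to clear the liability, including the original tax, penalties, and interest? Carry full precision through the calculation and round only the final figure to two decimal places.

Failure-to-file penalty: 5% × £57,310.73 = £2,865.54…
Failure-to-pay penalty = 1.75% × £57,310.73 × 8 mo = £8,023.50…
Interest: £57,310.73 × ((1 + 0.0045)^8 − 1) = £57,310.73 × 0.0365721… = £2,095.9756…
Total = £57,310.73 + £10,889.0387 + £2,095.9756… = £70,295.74

£70,295.74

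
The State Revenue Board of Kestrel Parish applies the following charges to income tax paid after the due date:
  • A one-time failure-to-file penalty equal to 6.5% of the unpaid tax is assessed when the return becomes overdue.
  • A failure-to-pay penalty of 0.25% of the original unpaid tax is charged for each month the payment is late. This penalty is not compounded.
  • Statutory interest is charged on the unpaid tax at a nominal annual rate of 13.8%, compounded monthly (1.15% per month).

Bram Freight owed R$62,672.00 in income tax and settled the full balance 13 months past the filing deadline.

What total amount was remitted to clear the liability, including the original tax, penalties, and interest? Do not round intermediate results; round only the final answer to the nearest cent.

Failure-to-file penalty: 6.5% × R$62,672.00 = R$4,073.68
Failure-to-pay penalty: 13 × 0.25% × R$62,672.00 = R$2,036.84
Interest: R$62,672.00 × ((1 + 0.0115)^13 − 1) = R$62,672.00 × 0.1602632… = R$10,044.0177…
Total = R$62,672.00 + R$6,110.5200 + R$10,044.0177… = R$78,826.54

R$78,826.54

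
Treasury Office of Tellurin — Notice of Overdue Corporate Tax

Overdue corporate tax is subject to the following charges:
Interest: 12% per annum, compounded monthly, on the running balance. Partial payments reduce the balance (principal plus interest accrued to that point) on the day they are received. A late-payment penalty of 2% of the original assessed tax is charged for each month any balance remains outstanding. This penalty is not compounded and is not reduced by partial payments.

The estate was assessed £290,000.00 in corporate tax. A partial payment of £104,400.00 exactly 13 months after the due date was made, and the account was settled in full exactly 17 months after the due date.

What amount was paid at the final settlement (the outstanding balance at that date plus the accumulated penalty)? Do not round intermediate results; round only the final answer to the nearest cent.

£333,409.23

Monthly rate = 12% ÷ 12 = 1%
Balance at month 13: £290,000.0000 × (1 + 0.01)^13 = £330,047.0513…
After £104,400.00 payment: £330,047.0513… − £104,400.00 = £225,647.0513…
Balance at month 17: £225,647.0513… × (1 + 0.01)^4 = £234,809.2265…
Penalty: 17 × 2% × £290,000.00 = £98,600.00
Final settlement = outstanding balance + penalty = £234,809.2265… + £98,600.00 = £333,409.23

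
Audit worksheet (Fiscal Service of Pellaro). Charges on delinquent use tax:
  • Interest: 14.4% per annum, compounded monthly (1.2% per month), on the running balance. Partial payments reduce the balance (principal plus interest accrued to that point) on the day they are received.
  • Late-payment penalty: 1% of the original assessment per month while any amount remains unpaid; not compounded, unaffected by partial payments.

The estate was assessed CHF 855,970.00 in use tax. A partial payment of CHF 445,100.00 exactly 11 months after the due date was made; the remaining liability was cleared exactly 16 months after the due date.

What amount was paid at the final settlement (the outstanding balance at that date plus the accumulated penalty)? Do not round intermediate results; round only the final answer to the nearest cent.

CHF 700,469.48

Balance at month 11: CHF 855,970.0000 × (1 + 0.012)^11 = CHF 975,987.3335…
After CHF 445,100.00 payment: CHF 975,987.3335… − CHF 445,100.00 = CHF 530,887.3335…
Balance at month 16: CHF 530,887.3335… × (1 + 0.012)^5 = CHF 563,514.2801…
Penalty: 16 × 1% × CHF 855,970.00 = CHF 136,955.20
Final settlement = outstanding balance + penalty = CHF 563,514.2801… + CHF 136,955.20 = CHF 700,469.48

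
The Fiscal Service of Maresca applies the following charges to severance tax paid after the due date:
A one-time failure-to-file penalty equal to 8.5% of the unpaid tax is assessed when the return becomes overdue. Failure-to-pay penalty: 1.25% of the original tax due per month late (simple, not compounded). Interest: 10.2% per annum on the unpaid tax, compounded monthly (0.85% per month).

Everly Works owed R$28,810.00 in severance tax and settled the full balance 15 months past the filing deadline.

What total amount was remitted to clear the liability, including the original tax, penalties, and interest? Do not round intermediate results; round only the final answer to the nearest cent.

Failure-to-file penalty: 8.5% × R$28,810.00 = R$2,448.85
Failure-to-pay penalty: 15 × 1.25% × R$28,810.00 = R$5,401.88…
Interest: R$28,810.00 × ((1 + 0.0085)^15 − 1) = R$28,810.00 × 0.1353729… = R$3,900.0943…
Total = R$28,810.00 + R$7,850.7250 + R$3,900.0943… = R$40,560.82

R$40,560.82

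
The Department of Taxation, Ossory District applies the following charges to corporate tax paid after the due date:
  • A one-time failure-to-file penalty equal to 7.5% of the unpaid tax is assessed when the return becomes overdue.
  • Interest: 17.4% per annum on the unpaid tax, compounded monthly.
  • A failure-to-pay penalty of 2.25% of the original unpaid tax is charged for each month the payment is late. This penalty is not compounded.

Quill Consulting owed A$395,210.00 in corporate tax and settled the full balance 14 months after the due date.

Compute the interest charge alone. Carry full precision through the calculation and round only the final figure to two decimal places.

A$88,245.65

Interest (17.4%/yr ÷ 12 = 1.45%/month): A$395,210.00 × ((1 + 0.0145)^14 − 1) = A$88,245.6546…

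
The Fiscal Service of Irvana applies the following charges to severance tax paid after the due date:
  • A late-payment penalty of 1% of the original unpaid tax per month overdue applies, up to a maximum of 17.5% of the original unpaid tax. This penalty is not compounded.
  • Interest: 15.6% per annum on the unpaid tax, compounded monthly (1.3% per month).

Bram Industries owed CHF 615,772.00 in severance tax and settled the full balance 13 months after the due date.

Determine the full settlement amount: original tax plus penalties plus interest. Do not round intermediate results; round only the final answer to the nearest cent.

Penalty: 13 × 1% × CHF 615,772.00 = CHF 80,050.36 (below the 17.5% cap of CHF 107,760.10)
Interest: CHF 615,772.00 × ((1 + 0.013)^13 − 1) = CHF 615,772.00 × 0.1828312… = CHF 112,582.3641…
Total = CHF 615,772.00 + CHF 80,050.3600 + CHF 112,582.3641… = CHF 808,404.72

CHF 808,404.72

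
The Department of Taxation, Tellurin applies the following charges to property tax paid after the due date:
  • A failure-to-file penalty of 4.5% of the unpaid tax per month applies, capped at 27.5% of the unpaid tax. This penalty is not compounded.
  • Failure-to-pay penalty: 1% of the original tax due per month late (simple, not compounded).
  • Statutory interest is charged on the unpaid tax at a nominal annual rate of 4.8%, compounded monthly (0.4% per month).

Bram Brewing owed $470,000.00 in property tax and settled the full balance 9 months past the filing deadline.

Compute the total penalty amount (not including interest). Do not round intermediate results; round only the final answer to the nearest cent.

Failure-to-file: 9 × 4.5% × $470,000.00 = $190,350.00, capped at 27.5% × $470,000.00 = $129,250.00
Failure-to-pay penalty = 1% × $470,000.00 × 9 mo = $42,300.00
Total penalty = $129,250.00 + $42,300.00 = $171,550.00

$171,550.00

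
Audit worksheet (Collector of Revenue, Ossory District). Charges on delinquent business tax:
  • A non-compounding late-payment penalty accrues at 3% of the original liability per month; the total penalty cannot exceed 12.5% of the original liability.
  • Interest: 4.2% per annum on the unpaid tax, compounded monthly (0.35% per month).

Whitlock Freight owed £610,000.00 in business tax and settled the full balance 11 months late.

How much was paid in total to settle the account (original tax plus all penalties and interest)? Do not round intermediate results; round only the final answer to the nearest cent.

£710,150.33

Penalty (uncapped): 11 × 3% × £610,000.00 = £201,300.00; cap = 12.5% × £610,000.00 = £76,250.00 → penalty = £76,250.00
Interest: £610,000.00 × ((1 + 0.0035)^11 − 1) = £610,000.00 × 0.0391809… = £23,900.3332…
Total = £610,000.00 + £76,250.0000 + £23,900.3332… = £710,150.33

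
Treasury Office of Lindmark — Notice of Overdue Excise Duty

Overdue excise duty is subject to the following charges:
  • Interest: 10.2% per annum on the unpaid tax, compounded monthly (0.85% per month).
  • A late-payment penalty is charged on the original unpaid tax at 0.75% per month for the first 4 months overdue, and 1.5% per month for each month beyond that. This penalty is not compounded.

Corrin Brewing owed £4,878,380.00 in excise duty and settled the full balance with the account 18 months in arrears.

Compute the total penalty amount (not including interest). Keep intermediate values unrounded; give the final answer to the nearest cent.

£1,170,811.20

Penalty, months 1–4: 4 × 0.75% × £4,878,380.00 = £146,351.40
Penalty, months 5–18: 14 × 1.5% × £4,878,380.00 = £1,024,459.80
Total penalty = £146,351.40 + £1,024,459.80 = £1,170,811.20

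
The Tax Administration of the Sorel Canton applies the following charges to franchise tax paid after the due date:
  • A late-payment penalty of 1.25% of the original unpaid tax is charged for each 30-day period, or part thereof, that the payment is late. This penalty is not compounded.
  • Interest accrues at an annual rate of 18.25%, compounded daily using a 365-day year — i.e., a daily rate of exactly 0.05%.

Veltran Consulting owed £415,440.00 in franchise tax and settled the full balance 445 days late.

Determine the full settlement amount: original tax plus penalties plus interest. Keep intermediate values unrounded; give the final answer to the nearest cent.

Penalty periods: ⌈445/30⌉ = 15; penalty = 15 × 1.25% × £415,440.00 = £77,895.00
Interest: £415,440.00 × ((1 + 0.0005)^445 − 1) = £415,440.00 × 0.24912636… = £103,497.0543…
Total = £415,440.00 + £77,895.0000 + £103,497.0543… = £596,832.05

£596,832.05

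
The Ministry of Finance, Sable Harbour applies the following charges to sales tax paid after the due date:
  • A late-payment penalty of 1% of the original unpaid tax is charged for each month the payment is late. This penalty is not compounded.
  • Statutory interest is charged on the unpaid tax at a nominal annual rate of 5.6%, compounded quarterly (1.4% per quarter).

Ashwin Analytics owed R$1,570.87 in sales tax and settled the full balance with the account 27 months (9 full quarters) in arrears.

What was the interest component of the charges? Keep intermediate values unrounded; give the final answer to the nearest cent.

Interest: R$1,570.87 × ((1 + 0.014)^9 − 1) = R$1,570.87 × 0.1332914… = R$209.3835…

R$209.38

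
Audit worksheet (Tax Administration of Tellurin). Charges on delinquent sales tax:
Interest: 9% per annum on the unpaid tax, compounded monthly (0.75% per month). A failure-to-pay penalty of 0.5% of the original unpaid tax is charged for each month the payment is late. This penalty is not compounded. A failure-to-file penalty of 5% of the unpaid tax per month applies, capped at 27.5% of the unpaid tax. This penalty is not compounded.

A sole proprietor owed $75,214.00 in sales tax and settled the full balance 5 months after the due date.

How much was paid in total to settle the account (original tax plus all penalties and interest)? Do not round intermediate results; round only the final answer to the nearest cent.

Failure-to-file: 5 × 5% × $75,214.00 = $18,803.50 (under the 27.5% cap)
Failure-to-pay penalty: 5 × 0.5% × $75,214.00 = $1,880.35
Interest: $75,214.00 × ((1 + 0.0075)^5 − 1) = $75,214.00 × 0.0380667… = $2,863.1514…
Total = $75,214.00 + $20,683.8500 + $2,863.1514… = $98,761.00

$98,761.00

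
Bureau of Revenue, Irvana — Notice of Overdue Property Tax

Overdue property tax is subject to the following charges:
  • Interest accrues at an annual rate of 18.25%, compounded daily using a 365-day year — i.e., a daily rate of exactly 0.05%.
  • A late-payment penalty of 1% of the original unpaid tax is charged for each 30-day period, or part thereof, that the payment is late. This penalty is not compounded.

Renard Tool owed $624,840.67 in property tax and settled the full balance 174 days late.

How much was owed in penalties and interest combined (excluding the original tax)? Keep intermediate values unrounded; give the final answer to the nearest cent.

Penalty periods: ⌈174/30⌉ = 6; penalty = 6 × 1% × $624,840.67 = $37,490.44…
Interest: $624,840.67 × ((1 + 0.0005)^174 − 1) = $624,840.67 × 0.09087296… = $56,781.1218…
Penalties + interest = $37,490.4402 + $56,781.1218… = $94,271.56

$94,271.56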